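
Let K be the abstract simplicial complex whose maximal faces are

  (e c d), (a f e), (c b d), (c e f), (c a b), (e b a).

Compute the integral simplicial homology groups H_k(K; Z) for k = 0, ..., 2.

H_0 ≅ Z,  H_1 ≅ Z,  H_2 = 0.

Fix the vertex order a < b < c < d < e < f and write every simplex with vertices in increasing order. Then dim K = 2 and the simplices of K are:

  0-simplices (6): a, b, c, d, e, f
  1-simplices (12): ab, ac, ae, af, bc, bd, be, cd, ce, cf, de, ef
  2-simplices (6): abc, abe, aef, bcd, cde, cef

so the chain groups are C_0 ≅ Z^6, C_1 ≅ Z^12, C_2 ≅ Z^6.

The boundary map ∂_1: C_1 → C_0 is given by ∂[p,q] = [q] − [p]. For instance
  ∂cd = d − c.
The 6×12 boundary matrix has rank 5 and Smith normal form diag(1,1,1,1,1).

The boundary map ∂_2: C_2 → C_1 acts by ∂[p,q,r] = [q,r] − [p,r] + [p,q]. For instance
  ∂cef = ef − cf + ce,
  ∂aef = ef − af + ae.
This gives a 12×6 integer matrix of rank 6; reducing to Smith normal form yields diagonal entries (1,1,1,1,1,1).

From H_k ≅ ker(∂_k) / im(∂_{k+1}) we obtain:

  H_0: rank C_0 − rank ∂_1 = 6 − 5 = 1, and the invariant factors of ∂_1 are all 1, so H_0 = Z.
  H_1: rank ker ∂_1 − rank ∂_2 = (12 − 5) − 6 = 1, and the invariant factors of ∂_2 are all 1, so H_1 = Z.
  H_2: rank ker ∂_2 − rank ∂_3 = (6 − 6) − 0 = 0, and there is no ∂_3, so H_2 = 0.

As a check, the Euler characteristic is 6 − 12 + 6 = 0, which agrees with 1 − 1 + 0 = 0.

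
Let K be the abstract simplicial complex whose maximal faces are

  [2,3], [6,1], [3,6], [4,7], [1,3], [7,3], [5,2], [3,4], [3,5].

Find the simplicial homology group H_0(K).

H_0 = Z.

K has 7 vertices, 9 edges.
rank ∂_0 = 0, rank ∂_1 = 6 ⇒ b_0 = 7 − 0 − 6 = 1; all invariant factors of ∂_1 are 1 so no torsion. So H_0 ≅ Z.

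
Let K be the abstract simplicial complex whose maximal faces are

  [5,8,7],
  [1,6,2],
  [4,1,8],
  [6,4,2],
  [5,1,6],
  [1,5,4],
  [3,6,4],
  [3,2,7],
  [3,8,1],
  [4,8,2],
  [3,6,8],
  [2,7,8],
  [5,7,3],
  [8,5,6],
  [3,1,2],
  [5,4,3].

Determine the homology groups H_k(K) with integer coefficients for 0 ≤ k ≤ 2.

K has 8 vertices, 24 edges, 16 triangles.
rank ∂_0 = 0, rank ∂_1 = 7 ⇒ b_0 = 8 − 0 − 7 = 1; all invariant factors of ∂_1 are 1 so no torsion. So H_0 ≅ Z.
rank ∂_1 = 7, rank ∂_2 = 15 ⇒ b_1 = 24 − 7 − 15 = 2; all invariant factors of ∂_2 are 1 so no torsion. So H_1 ≅ Z^2.
rank ∂_2 = 15, rank ∂_3 = 0 ⇒ b_2 = 16 − 15 − 0 = 1. So H_2 ≅ Z.

H_0 ≅ Z,  H_1 ≅ Z^2,  H_2 ≅ Z.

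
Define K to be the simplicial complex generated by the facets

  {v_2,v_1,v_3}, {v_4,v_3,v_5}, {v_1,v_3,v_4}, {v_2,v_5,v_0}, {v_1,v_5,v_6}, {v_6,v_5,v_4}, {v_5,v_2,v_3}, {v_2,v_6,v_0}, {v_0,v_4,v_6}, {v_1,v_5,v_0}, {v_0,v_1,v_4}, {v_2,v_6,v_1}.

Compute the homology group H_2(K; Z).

H_2 = 0.

Fix the vertex order v_0 < v_1 < v_2 < v_3 < v_4 < v_5 < v_6 and write every simplex with vertices in increasing order. Then dim K = 2 and the simplices of K are:

  0-simplices (7): [v_0], [v_1], [v_2], [v_3], [v_4], [v_5], [v_6]
  1-simplices (18): (18 of them)
  2-simplices (12): (12 of them)

Hence C_0 ≅ Z^7, C_1 ≅ Z^18, C_2 ≅ Z^12.

Boundary ∂_1: C_1 → C_0 maps an edge to its endpoints' difference, ∂[p,q] = q − p. For instance
  ∂[v_0,v_4] = [v_4] − [v_0].
As a 7×18 matrix over Z this has rank 6, with invariant factors (1,1,1,1,1,1).

The boundary map ∂_2: C_2 → C_1 acts by ∂[p,q,r] = [q,r] − [p,r] + [p,q]. For instance
  ∂[v_4,v_5,v_6] = [v_5,v_6] − [v_4,v_6] + [v_4,v_5],
  ∂[v_0,v_1,v_4] = [v_1,v_4] − [v_0,v_4] + [v_0,v_1].
This gives a 18×12 integer matrix of rank 12; reducing to Smith normal form yields diagonal entries (1,1,1,1,1,1,1,1,1,1,1,2).

From H_k ≅ ker(∂_k) / im(∂_{k+1}) we obtain:

  H_2: rank ker ∂_2 − rank ∂_3 = (12 − 12) − 0 = 0, and there is no ∂_3, so H_2 ≅ 0.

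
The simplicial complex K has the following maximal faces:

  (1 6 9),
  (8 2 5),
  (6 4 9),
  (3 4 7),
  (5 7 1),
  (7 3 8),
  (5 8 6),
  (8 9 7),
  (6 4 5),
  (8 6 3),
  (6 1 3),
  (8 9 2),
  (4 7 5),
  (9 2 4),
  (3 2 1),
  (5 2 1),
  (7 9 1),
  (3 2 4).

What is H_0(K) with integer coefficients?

Fix the vertex order 1 < 2 < 3 < 4 < 5 < 6 < 7 < 8 < 9 and write every simplex with vertices in increasing order. Then dim K = 2 and the simplices of K are:

  0-simplices (9): [1], [2], [3], [4], [5], [6], [7], [8], [9]
  1-simplices (27): (27 of them)
  2-simplices (18): [1,2,3], [1,2,5], [1,3,6], [1,5,7], [1,6,9], [1,7,9], [2,3,4], [2,4,9], [2,5,8], [2,8,9], [3,4,7], [3,6,8], [3,7,8], [4,5,6], [4,5,7], [4,6,9], [5,6,8], [7,8,9]

Hence C_0 ≅ Z^9, C_1 ≅ Z^27, C_2 ≅ Z^18.

∂_1: C_1 → C_0 is given by ∂[p,q] = [q] − [p]. For instance
  ∂[4,9] = [9] − [4].
The resulting 9×27 matrix has rank 8, and its Smith normal form has invariant factors (1,1,1,1,1,1,1,1).

The boundary map ∂_2: C_2 → C_1 sends each 2-simplex [p,q,r] to [q,r] − [p,r] + [p,q]. For instance
  ∂[2,3,4] = [3,4] − [2,4] + [2,3],
  ∂[1,2,3] = [2,3] − [1,3] + [1,2].
As a 27×18 matrix over Z this has rank 17, with invariant factors (1,1,1,1,1,1,1,1,1,1,1,1,1,1,1,1,1).

Now H_k = ker ∂_k / im ∂_{k+1}, so:

  H_0: rank C_0 − rank ∂_1 = 9 − 8 = 1, and the invariant factors of ∂_1 are all 1, so H_0 ≅ Z.

H_0 ≅ Z.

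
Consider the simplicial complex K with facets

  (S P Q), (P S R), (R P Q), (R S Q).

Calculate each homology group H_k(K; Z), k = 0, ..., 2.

H_0 ≅ Z,  H_1 = 0,  H_2 ≅ Z.

Fix the vertex order P < Q < R < S and write every simplex with vertices in increasing order. Then dim K = 2 and the simplices of K are:

  0-simplices (4): P, Q, R, S
  1-simplices (6): PQ, PR, PS, QR, QS, RS
  2-simplices (4): PQR, PQS, PRS, QRS

Hence C_0 ≅ Z^4, C_1 ≅ Z^6, C_2 ≅ Z^4.

∂_1: C_1 → C_0 maps an edge to its endpoints' difference, ∂[p,q] = q − p.
This gives a 4×6 integer matrix of rank 3; reducing to Smith normal form yields diagonal entries (1,1,1).

∂_2: C_2 → C_1 maps a triangle to the signed sum of its edges. For instance
  ∂QRS = RS − QS + QR,
  ∂PRS = RS − PS + PR.
As a 6×4 matrix over Z this has rank 3, with invariant factors (1,1,1).

Computing H_k = (kernel of ∂_k) / (image of ∂_{k+1}):

  H_0: rank C_0 − rank ∂_1 = 4 − 3 = 1, and the invariant factors of ∂_1 are all 1, so H_0 = Z.
  H_1: rank ker ∂_1 − rank ∂_2 = (6 − 3) − 3 = 0, and the invariant factors of ∂_2 are all 1, so H_1 = 0.
  H_2: rank ker ∂_2 − rank ∂_3 = (4 − 3) − 0 = 1, and there is no ∂_3, so H_2 = Z.

As a check, the Euler characteristic is 4 − 6 + 4 = 2, which agrees with 1 − 0 + 1 = 2.
(K is a triangulation of the 2-sphere S^2.)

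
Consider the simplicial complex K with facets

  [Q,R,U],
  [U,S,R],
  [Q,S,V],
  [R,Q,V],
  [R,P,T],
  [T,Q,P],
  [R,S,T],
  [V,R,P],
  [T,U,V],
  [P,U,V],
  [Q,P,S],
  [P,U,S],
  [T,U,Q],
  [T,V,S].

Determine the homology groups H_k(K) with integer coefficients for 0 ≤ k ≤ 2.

We work with the vertex ordering P < Q < R < S < T < U < V. The simplices of K, each written with vertices in increasing order, are:

  0-simplices (7): P, Q, R, S, T, U, V
  1-simplices (21): PQ, PR, PS, PT, PU, PV, QR, QS, QT, QU, QV, RS, RT, RU, RV, ST, SU, SV, TU, TV, UV
  2-simplices (14): PQS, PQT, PRT, PRV, PSU, PUV, QRU, QRV, QSV, QTU, RST, RSU, STV, TUV

Hence C_0 ≅ Z^7, C_1 ≅ Z^21, C_2 ≅ Z^14.

∂_1: C_1 → C_0 is given by ∂[p,q] = [q] − [p]. For instance
  ∂TU = U − T.
The resulting 7×21 matrix has rank 6, and its Smith normal form has invariant factors (1,1,1,1,1,1).

Boundary ∂_2: C_2 → C_1 acts by ∂[p,q,r] = [q,r] − [p,r] + [p,q]. For instance
  ∂QTU = TU − QU + QT,
  ∂RSU = SU − RU + RS.
The 21×14 boundary matrix has rank 13 and Smith normal form diag(1,1,1,1,1,1,1,1,1,1,1,1,1).

Computing H_k = (kernel of ∂_k) / (image of ∂_{k+1}):

  H_0: rank C_0 − rank ∂_1 = 7 − 6 = 1, and the invariant factors of ∂_1 are all 1, so H_0 = Z.
  H_1: rank ker ∂_1 − rank ∂_2 = (21 − 6) − 13 = 2, and the invariant factors of ∂_2 are all 1, so H_1 = Z^2.
  H_2: rank ker ∂_2 − rank ∂_3 = (14 − 13) − 0 = 1, and there is no ∂_3, so H_2 = Z.

As a check, the Euler characteristic is 7 − 21 + 14 = 0, which agrees with 1 − 2 + 1 = 0.

H_0 = Z,  H_1 = Z^2,  H_2 = Z.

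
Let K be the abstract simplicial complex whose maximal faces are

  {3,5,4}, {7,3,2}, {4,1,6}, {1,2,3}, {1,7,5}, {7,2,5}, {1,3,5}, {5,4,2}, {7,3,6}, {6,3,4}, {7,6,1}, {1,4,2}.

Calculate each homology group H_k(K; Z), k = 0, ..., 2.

H_0 ≅ Z,  H_1 ≅ Z/2,  H_2 = 0.

Take the total order 1 < 2 < 3 < 4 < 5 < 6 < 7 on the vertex set. Then K (dimension 2) consists of the simplices:

  0-simplices (7): [1], [2], [3], [4], [5], [6], [7]
  1-simplices (18): [1,2], [1,3], [1,4], [1,5], [1,6], [1,7], [2,3], [2,4], [2,5], [2,7], [3,4], [3,5], [3,6], [3,7], [4,5], [4,6], [5,7], [6,7]
  2-simplices (12): [1,2,3], [1,2,4], [1,3,5], [1,4,6], [1,5,7], [1,6,7], [2,3,7], [2,4,5], [2,5,7], [3,4,5], [3,4,6], [3,6,7]

giving chain groups C_0 ≅ Z^7, C_1 ≅ Z^18, C_2 ≅ Z^12.

The boundary map ∂_1: C_1 → C_0 is given by ∂[p,q] = [q] − [p]. For instance
  ∂[1,3] = [3] − [1].
The resulting 7×18 matrix has rank 6, and its Smith normal form has invariant factors (1,1,1,1,1,1).

Boundary ∂_2: C_2 → C_1 acts by ∂[p,q,r] = [q,r] − [p,r] + [p,q]. For instance
  ∂[3,4,6] = [4,6] − [3,6] + [3,4],
  ∂[1,4,6] = [4,6] − [1,6] + [1,4].
The 18×12 boundary matrix has rank 12 and Smith normal form diag(1,1,1,1,1,1,1,1,1,1,1,2).

Computing H_k = (kernel of ∂_k) / (image of ∂_{k+1}):

  H_0: rank C_0 − rank ∂_1 = 7 − 6 = 1, and the invariant factors of ∂_1 are all 1, so H_0 ≅ Z.
  H_1: rank ker ∂_1 − rank ∂_2 = (18 − 6) − 12 = 0, and ∂_2 has invariant factor 2 > 1, so H_1 ≅ Z/2.
  H_2: rank ker ∂_2 − rank ∂_3 = (12 − 12) − 0 = 0, and there is no ∂_3, so H_2 ≅ 0.

As a check, the Euler characteristic is 7 − 18 + 12 = 1, which agrees with 1 − 0 + 0 = 1.
(K is a triangulation of the real projective plane RP^2.)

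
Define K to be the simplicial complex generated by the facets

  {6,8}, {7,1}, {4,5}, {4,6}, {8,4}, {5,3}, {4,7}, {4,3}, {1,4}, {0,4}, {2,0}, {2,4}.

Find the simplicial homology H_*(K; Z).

H_0 = Z,  H_1 = Z^4.

We work with the vertex ordering 0 < 1 < 2 < 3 < 4 < 5 < 6 < 7 < 8. The simplices of K, each written with vertices in increasing order, are:

  0-simplices (9): [0], [1], [2], [3], [4], [5], [6], [7], [8]
  1-simplices (12): [0,2], [0,4], [1,4], [1,7], [2,4], [3,4], [3,5], [4,5], [4,6], [4,7], [4,8], [6,8]

so the chain groups are C_0 ≅ Z^9, C_1 ≅ Z^12.

The boundary map ∂_1: C_1 → C_0 maps an edge to its endpoints' difference, ∂[p,q] = q − p. For instance
  ∂[3,4] = [4] − [3].
As a 9×12 matrix over Z this has rank 8, with invariant factors (1,1,1,1,1,1,1,1).

Computing H_k = (kernel of ∂_k) / (image of ∂_{k+1}):

  H_0: rank C_0 − rank ∂_1 = 9 − 8 = 1, and the invariant factors of ∂_1 are all 1, so H_0 = Z.
  H_1: rank ker ∂_1 − rank ∂_2 = (12 − 8) − 0 = 4, and there is no ∂_2, so H_1 = Z^4.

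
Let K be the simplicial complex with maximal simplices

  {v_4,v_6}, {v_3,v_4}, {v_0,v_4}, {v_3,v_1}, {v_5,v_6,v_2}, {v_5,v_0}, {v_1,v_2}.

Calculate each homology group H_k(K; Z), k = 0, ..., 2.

H_0 ≅ Z,  H_1 ≅ Z^2,  H_2 = 0.

Fix the vertex order v_0 < v_1 < v_2 < v_3 < v_4 < v_5 < v_6 and write every simplex with vertices in increasing order. Then dim K = 2 and the simplices of K are:

  0-simplices (7): [v_0], [v_1], [v_2], [v_3], [v_4], [v_5], [v_6]
  1-simplices (9): [v_0,v_4], [v_0,v_5], [v_1,v_2], [v_1,v_3], [v_2,v_5], [v_2,v_6], [v_3,v_4], [v_4,v_6], [v_5,v_6]
  2-simplices (1): [v_2,v_5,v_6]

so the chain groups are C_0 ≅ Z^7, C_1 ≅ Z^9, C_2 ≅ Z^1.

∂_1: C_1 → C_0 is given by ∂[p,q] = [q] − [p].
The 7×9 boundary matrix has rank 6 and Smith normal form diag(1,1,1,1,1,1).

The boundary map ∂_2: C_2 → C_1 maps a triangle to the signed sum of its edges. For instance
  ∂[v_2,v_5,v_6] = [v_5,v_6] − [v_2,v_6] + [v_2,v_5].
As a 9×1 matrix over Z this has rank 1, with invariant factors (1).

Computing H_k = (kernel of ∂_k) / (image of ∂_{k+1}):

  H_0: rank C_0 − rank ∂_1 = 7 − 6 = 1, and the invariant factors of ∂_1 are all 1, so H_0 ≅ Z.
  H_1: rank ker ∂_1 − rank ∂_2 = (9 − 6) − 1 = 2, and the invariant factors of ∂_2 are all 1, so H_1 ≅ Z^2.
  H_2: rank ker ∂_2 − rank ∂_3 = (1 − 1) − 0 = 0, and there is no ∂_3, so H_2 ≅ 0.

As a check, the Euler characteristic is 7 − 9 + 1 = -1, which agrees with 1 − 2 + 0 = -1.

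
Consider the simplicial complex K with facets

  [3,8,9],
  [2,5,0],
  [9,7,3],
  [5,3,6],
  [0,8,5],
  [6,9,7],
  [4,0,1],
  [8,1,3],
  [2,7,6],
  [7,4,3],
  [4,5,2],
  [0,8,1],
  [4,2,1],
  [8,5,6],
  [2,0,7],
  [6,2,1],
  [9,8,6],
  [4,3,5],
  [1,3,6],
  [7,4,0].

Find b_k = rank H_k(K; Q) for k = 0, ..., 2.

Take the total order 0 < 1 < 2 < 3 < 4 < 5 < 6 < 7 < 8 < 9 on the vertex set. Then K (dimension 2) consists of the simplices:

  0-simplices (10): [0], [1], [2], [3], [4], [5], [6], [7], [8], [9]
  1-simplices (30): (30 of them)
  2-simplices (20): (20 of them)

so the chain groups are C_0 ≅ Z^10, C_1 ≅ Z^30, C_2 ≅ Z^20.

The boundary map ∂_1: C_1 → C_0 maps an edge to its endpoints' difference, ∂[p,q] = q − p.
The 10×30 boundary matrix has rank 9 and Smith normal form diag(1,1,1,1,1,1,1,1,1).

Boundary ∂_2: C_2 → C_1 acts by ∂[p,q,r] = [q,r] − [p,r] + [p,q]. For instance
  ∂[0,4,7] = [4,7] − [0,7] + [0,4],
  ∂[3,4,7] = [4,7] − [3,7] + [3,4].
The resulting 30×20 matrix has rank 20, and its Smith normal form has invariant factors (1,1,1,1,1,1,1,1,1,1,1,1,1,1,1,1,1,1,1,2).

Computing H_k = (kernel of ∂_k) / (image of ∂_{k+1}):

  H_0: rank C_0 − rank ∂_1 = 10 − 9 = 1, and the invariant factors of ∂_1 are all 1, so H_0 = Z.
  H_1: rank ker ∂_1 − rank ∂_2 = (30 − 9) − 20 = 1, and ∂_2 has invariant factor 2 > 1, so H_1 = Z ⊕ Z/2Z.
  H_2: rank ker ∂_2 − rank ∂_3 = (20 − 20) − 0 = 0, and there is no ∂_3, so H_2 = 0.

Hence the Betti numbers are b_0 = 1, b_1 = 1, b_2 = 0.

b_0 = 1, b_1 = 1, b_2 = 0.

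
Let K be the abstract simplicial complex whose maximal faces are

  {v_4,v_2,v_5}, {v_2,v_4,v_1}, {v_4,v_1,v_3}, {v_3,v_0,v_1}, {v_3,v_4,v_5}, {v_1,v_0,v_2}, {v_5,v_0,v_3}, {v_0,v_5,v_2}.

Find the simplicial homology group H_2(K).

Take the total order v_0 < v_1 < v_2 < v_3 < v_4 < v_5 on the vertex set. Then K (dimension 2) consists of the simplices:

  0-simplices (6): [v_0], [v_1], [v_2], [v_3], [v_4], [v_5]
  1-simplices (12): [v_0,v_1], [v_0,v_2], [v_0,v_3], [v_0,v_5], [v_1,v_2], [v_1,v_3], [v_1,v_4], [v_2,v_4], [v_2,v_5], [v_3,v_4], [v_3,v_5], [v_4,v_5]
  2-simplices (8): [v_0,v_1,v_2], [v_0,v_1,v_3], [v_0,v_2,v_5], [v_0,v_3,v_5], [v_1,v_2,v_4], [v_1,v_3,v_4], [v_2,v_4,v_5], [v_3,v_4,v_5]

so the chain groups are C_0 ≅ Z^6, C_1 ≅ Z^12, C_2 ≅ Z^8.

Boundary ∂_1: C_1 → C_0 sends each edge [p,q] (with p < q) to q − p. For instance
  ∂[v_0,v_1] = [v_1] − [v_0].
The 6×12 boundary matrix has rank 5 and Smith normal form diag(1,1,1,1,1).

∂_2: C_2 → C_1 sends each 2-simplex [p,q,r] to [q,r] − [p,r] + [p,q]. For instance
  ∂[v_2,v_4,v_5] = [v_4,v_5] − [v_2,v_5] + [v_2,v_4],
  ∂[v_0,v_2,v_5] = [v_2,v_5] − [v_0,v_5] + [v_0,v_2].
The resulting 12×8 matrix has rank 7, and its Smith normal form has invariant factors (1,1,1,1,1,1,1).

From H_k ≅ ker(∂_k) / im(∂_{k+1}) we obtain:

  H_2: rank ker ∂_2 − rank ∂_3 = (8 − 7) − 0 = 1, and there is no ∂_3, so H_2 ≅ Z.

(K is a triangulation of the 2-sphere S^2.)

H_2 ≅ Z.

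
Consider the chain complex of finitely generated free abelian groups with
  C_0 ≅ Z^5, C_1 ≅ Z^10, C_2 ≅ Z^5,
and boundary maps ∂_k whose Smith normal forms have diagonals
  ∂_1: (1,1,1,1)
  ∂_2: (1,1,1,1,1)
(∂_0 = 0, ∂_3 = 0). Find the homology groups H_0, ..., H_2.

H_0: b_0 = 5 − 0 − 4 = 1; torsion from ∂_1 factors > 1: none. So H_0 = Z.
H_1: b_1 = 10 − 4 − 5 = 1; torsion from ∂_2 factors > 1: none. So H_1 = Z.
H_2: b_2 = 5 − 5 − 0 = 0; torsion from ∂_3 factors > 1: none. So H_2 = 0.

H_0 = Z,  H_1 = Z,  H_2 = 0.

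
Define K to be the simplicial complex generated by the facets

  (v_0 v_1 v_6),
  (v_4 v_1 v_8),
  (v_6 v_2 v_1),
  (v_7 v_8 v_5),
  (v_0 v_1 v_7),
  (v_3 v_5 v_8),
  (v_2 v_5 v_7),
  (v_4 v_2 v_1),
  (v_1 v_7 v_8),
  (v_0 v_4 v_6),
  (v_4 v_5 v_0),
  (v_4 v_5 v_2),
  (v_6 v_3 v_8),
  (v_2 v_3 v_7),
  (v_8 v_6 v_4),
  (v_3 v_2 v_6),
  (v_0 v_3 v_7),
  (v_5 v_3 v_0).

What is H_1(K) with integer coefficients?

We work with the vertex ordering v_0 < v_1 < v_2 < v_3 < v_4 < v_5 < v_6 < v_7 < v_8. The simplices of K, each written with vertices in increasing order, are:

  0-simplices (9): [v_0], [v_1], [v_2], [v_3], [v_4], [v_5], [v_6], [v_7], [v_8]
  1-simplices (27): (27 of them)
  2-simplices (18): (18 of them)

so the chain groups are C_0 ≅ Z^9, C_1 ≅ Z^27, C_2 ≅ Z^18.

Boundary ∂_1: C_1 → C_0 sends each edge [p,q] (with p < q) to q − p. For instance
  ∂[v_1,v_6] = [v_6] − [v_1].
As a 9×27 matrix over Z this has rank 8, with invariant factors (1,1,1,1,1,1,1,1).

Boundary ∂_2: C_2 → C_1 acts by ∂[p,q,r] = [q,r] − [p,r] + [p,q]. For instance
  ∂[v_2,v_3,v_6] = [v_3,v_6] − [v_2,v_6] + [v_2,v_3],
  ∂[v_4,v_6,v_8] = [v_6,v_8] − [v_4,v_8] + [v_4,v_6].
As a 27×18 matrix over Z this has rank 18, with invariant factors (1,1,1,1,1,1,1,1,1,1,1,1,1,1,1,1,1,2).

Computing H_k = (kernel of ∂_k) / (image of ∂_{k+1}):

  H_1: rank ker ∂_1 − rank ∂_2 = (27 − 8) − 18 = 1, and ∂_2 has invariant factor 2 > 1, so H_1 = Z ⊕ Z/2Z.

H_1 ≅ Z ⊕ Z/2Z.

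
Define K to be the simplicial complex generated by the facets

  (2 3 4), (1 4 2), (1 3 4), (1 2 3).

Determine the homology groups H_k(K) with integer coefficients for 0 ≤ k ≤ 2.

H_0 = Z,  H_1 = 0,  H_2 = Z.

Order the vertices as 1 < 2 < 3 < 4. Listing each simplex with vertices in this order, K has dimension 2 with simplices:

  0-simplices (4): [1], [2], [3], [4]
  1-simplices (6): [1,2], [1,3], [1,4], [2,3], [2,4], [3,4]
  2-simplices (4): [1,2,3], [1,2,4], [1,3,4], [2,3,4]

giving chain groups C_0 ≅ Z^4, C_1 ≅ Z^6, C_2 ≅ Z^4.

Boundary ∂_1: C_1 → C_0 sends each edge [p,q] (with p < q) to q − p.
The 4×6 boundary matrix has rank 3 and Smith normal form diag(1,1,1).

∂_2: C_2 → C_1 acts by ∂[p,q,r] = [q,r] − [p,r] + [p,q]. For instance
  ∂[1,2,4] = [2,4] − [1,4] + [1,2],
  ∂[1,3,4] = [3,4] − [1,4] + [1,3].
As a 6×4 matrix over Z this has rank 3, with invariant factors (1,1,1).

From H_k ≅ ker(∂_k) / im(∂_{k+1}) we obtain:

  H_0: rank C_0 − rank ∂_1 = 4 − 3 = 1, and the invariant factors of ∂_1 are all 1, so H_0 = Z.
  H_1: rank ker ∂_1 − rank ∂_2 = (6 − 3) − 3 = 0, and the invariant factors of ∂_2 are all 1, so H_1 = 0.
  H_2: rank ker ∂_2 − rank ∂_3 = (4 − 3) − 0 = 1, and there is no ∂_3, so H_2 = Z.

As a check, the Euler characteristic is 4 − 6 + 4 = 2, which agrees with 1 − 0 + 1 = 2.
(K is a triangulation of the 2-sphere S^2.)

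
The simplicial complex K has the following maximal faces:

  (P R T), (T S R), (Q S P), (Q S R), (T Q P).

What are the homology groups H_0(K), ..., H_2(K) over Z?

K has 5 vertices, 10 edges, 5 triangles.
rank ∂_0 = 0, rank ∂_1 = 4 ⇒ b_0 = 5 − 0 − 4 = 1; all invariant factors of ∂_1 are 1 so no torsion. So H_0 = Z.
rank ∂_1 = 4, rank ∂_2 = 5 ⇒ b_1 = 10 − 4 − 5 = 1; all invariant factors of ∂_2 are 1 so no torsion. So H_1 = Z.
rank ∂_2 = 5, rank ∂_3 = 0 ⇒ b_2 = 5 − 5 − 0 = 0. So H_2 = 0.

H_0 = Z,  H_1 = Z,  H_2 = 0.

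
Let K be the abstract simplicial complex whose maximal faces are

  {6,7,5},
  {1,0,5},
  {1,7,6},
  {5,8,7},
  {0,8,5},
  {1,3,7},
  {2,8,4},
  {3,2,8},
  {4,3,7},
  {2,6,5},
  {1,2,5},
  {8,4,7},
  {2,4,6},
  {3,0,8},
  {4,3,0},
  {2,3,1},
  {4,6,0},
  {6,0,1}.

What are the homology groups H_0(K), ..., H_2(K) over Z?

Fix the vertex order 0 < 1 < 2 < 3 < 4 < 5 < 6 < 7 < 8 and write every simplex with vertices in increasing order. Then dim K = 2 and the simplices of K are:

  0-simplices (9): [0], [1], [2], [3], [4], [5], [6], [7], [8]
  1-simplices (27): (27 of them)
  2-simplices (18): [0,1,5], [0,1,6], [0,3,4], [0,3,8], [0,4,6], [0,5,8], [1,2,3], [1,2,5], [1,3,7], [1,6,7], [2,3,8], [2,4,6], [2,4,8], [2,5,6], [3,4,7], [4,7,8], [5,6,7], [5,7,8]

giving chain groups C_0 ≅ Z^9, C_1 ≅ Z^27, C_2 ≅ Z^18.

∂_1: C_1 → C_0 sends each edge [p,q] (with p < q) to q − p.
This gives a 9×27 integer matrix of rank 8; reducing to Smith normal form yields diagonal entries (1,1,1,1,1,1,1,1).

∂_2: C_2 → C_1 sends each 2-simplex [p,q,r] to [q,r] − [p,r] + [p,q]. For instance
  ∂[0,1,6] = [1,6] − [0,6] + [0,1],
  ∂[1,2,3] = [2,3] − [1,3] + [1,2].
This gives a 27×18 integer matrix of rank 18; reducing to Smith normal form yields diagonal entries (1,1,1,1,1,1,1,1,1,1,1,1,1,1,1,1,1,2).

Computing H_k = (kernel of ∂_k) / (image of ∂_{k+1}):

  H_0: rank C_0 − rank ∂_1 = 9 − 8 = 1, and the invariant factors of ∂_1 are all 1, so H_0 ≅ Z.
  H_1: rank ker ∂_1 − rank ∂_2 = (27 − 8) − 18 = 1, and ∂_2 has invariant factor 2 > 1, so H_1 ≅ Z × Z/2.
  H_2: rank ker ∂_2 − rank ∂_3 = (18 − 18) − 0 = 0, and there is no ∂_3, so H_2 ≅ 0.

H_0 = Z,  H_1 = Z × Z/2,  H_2 = 0.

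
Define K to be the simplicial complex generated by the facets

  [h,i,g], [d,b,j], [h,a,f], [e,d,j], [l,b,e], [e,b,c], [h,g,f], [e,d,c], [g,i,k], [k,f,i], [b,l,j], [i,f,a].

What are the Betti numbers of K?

b_0 = 2, b_1 = 2, b_2 = 0.

K has 12 vertices, 24 edges, 12 triangles.
rank ∂_0 = 0, rank ∂_1 = 10 ⇒ b_0 = 12 − 0 − 10 = 2; all invariant factors of ∂_1 are 1 so no torsion. So H_0 ≅ Z^2.
rank ∂_1 = 10, rank ∂_2 = 12 ⇒ b_1 = 24 − 10 − 12 = 2; all invariant factors of ∂_2 are 1 so no torsion. So H_1 ≅ Z^2.
rank ∂_2 = 12, rank ∂_3 = 0 ⇒ b_2 = 12 − 12 − 0 = 0. So H_2 ≅ 0.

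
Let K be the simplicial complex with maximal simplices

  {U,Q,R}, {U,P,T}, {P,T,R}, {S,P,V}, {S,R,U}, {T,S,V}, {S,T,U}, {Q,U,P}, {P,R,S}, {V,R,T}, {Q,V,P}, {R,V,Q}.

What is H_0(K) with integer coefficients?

H_0 ≅ Z.

Take the total order P < Q < R < S < T < U < V on the vertex set. Then K (dimension 2) consists of the simplices:

  0-simplices (7): P, Q, R, S, T, U, V
  1-simplices (18): PQ, PR, PS, PT, PU, PV, QR, QU, QV, RS, RT, RU, RV, ST, SU, SV, TU, TV
  2-simplices (12): PQU, PQV, PRS, PRT, PSV, PTU, QRU, QRV, RSU, RTV, STU, STV

Hence C_0 ≅ Z^7, C_1 ≅ Z^18, C_2 ≅ Z^12.

∂_1: C_1 → C_0 is given by ∂[p,q] = [q] − [p]. For instance
  ∂PQ = Q − P.
The resulting 7×18 matrix has rank 6, and its Smith normal form has invariant factors (1,1,1,1,1,1).

∂_2: C_2 → C_1 acts by ∂[p,q,r] = [q,r] − [p,r] + [p,q]. For instance
  ∂PTU = TU − PU + PT,
  ∂PSV = SV − PV + PS.
This gives a 18×12 integer matrix of rank 12; reducing to Smith normal form yields diagonal entries (1,1,1,1,1,1,1,1,1,1,1,2).

Computing H_k = (kernel of ∂_k) / (image of ∂_{k+1}):

  H_0: rank C_0 − rank ∂_1 = 7 − 6 = 1, and the invariant factors of ∂_1 are all 1, so H_0 = Z.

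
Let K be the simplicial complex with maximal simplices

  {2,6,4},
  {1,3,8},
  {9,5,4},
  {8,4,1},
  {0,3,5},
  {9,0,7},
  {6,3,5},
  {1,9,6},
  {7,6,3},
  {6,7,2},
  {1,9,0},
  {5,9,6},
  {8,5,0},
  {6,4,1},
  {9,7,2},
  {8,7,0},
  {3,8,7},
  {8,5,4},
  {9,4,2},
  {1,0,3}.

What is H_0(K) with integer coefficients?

Fix the vertex order 0 < 1 < 2 < 3 < 4 < 5 < 6 < 7 < 8 < 9 and write every simplex with vertices in increasing order. Then dim K = 2 and the simplices of K are:

  0-simplices (10): [0], [1], [2], [3], [4], [5], [6], [7], [8], [9]
  1-simplices (30): (30 of them)
  2-simplices (20): (20 of them)

Hence C_0 ≅ Z^10, C_1 ≅ Z^30, C_2 ≅ Z^20.

∂_1: C_1 → C_0 is given by ∂[p,q] = [q] − [p]. For instance
  ∂[5,9] = [9] − [5].
As a 10×30 matrix over Z this has rank 9, with invariant factors (1,1,1,1,1,1,1,1,1).

The boundary map ∂_2: C_2 → C_1 maps a triangle to the signed sum of its edges. For instance
  ∂[0,7,9] = [7,9] − [0,9] + [0,7],
  ∂[3,7,8] = [7,8] − [3,8] + [3,7].
The resulting 30×20 matrix has rank 20, and its Smith normal form has invariant factors (1,1,1,1,1,1,1,1,1,1,1,1,1,1,1,1,1,1,1,2).

From H_k ≅ ker(∂_k) / im(∂_{k+1}) we obtain:

  H_0: rank C_0 − rank ∂_1 = 10 − 9 = 1, and the invariant factors of ∂_1 are all 1, so H_0 = Z.

H_0 = Z.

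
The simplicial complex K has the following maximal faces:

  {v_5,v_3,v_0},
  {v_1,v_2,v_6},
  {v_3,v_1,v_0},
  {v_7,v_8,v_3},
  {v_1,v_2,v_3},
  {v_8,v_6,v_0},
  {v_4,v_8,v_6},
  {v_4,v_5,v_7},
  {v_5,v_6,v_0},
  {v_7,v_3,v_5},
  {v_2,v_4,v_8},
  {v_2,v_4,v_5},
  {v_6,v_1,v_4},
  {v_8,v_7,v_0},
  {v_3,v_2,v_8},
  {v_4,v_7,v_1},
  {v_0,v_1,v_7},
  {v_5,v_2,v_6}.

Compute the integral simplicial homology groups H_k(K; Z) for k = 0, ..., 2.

H_0 ≅ Z,  H_1 ≅ Z × Z/2,  H_2 = 0.

Fix the vertex order v_0 < v_1 < v_2 < v_3 < v_4 < v_5 < v_6 < v_7 < v_8 and write every simplex with vertices in increasing order. Then dim K = 2 and the simplices of K are:

  0-simplices (9): [v_0], [v_1], [v_2], [v_3], [v_4], [v_5], [v_6], [v_7], [v_8]
  1-simplices (27): (27 of them)
  2-simplices (18): (18 of them)

so the chain groups are C_0 ≅ Z^9, C_1 ≅ Z^27, C_2 ≅ Z^18.

Boundary ∂_1: C_1 → C_0 maps an edge to its endpoints' difference, ∂[p,q] = q − p.
The 9×27 boundary matrix has rank 8 and Smith normal form diag(1,1,1,1,1,1,1,1).

∂_2: C_2 → C_1 acts by ∂[p,q,r] = [q,r] − [p,r] + [p,q]. For instance
  ∂[v_1,v_2,v_3] = [v_2,v_3] − [v_1,v_3] + [v_1,v_2],
  ∂[v_0,v_5,v_6] = [v_5,v_6] − [v_0,v_6] + [v_0,v_5].
As a 27×18 matrix over Z this has rank 18, with invariant factors (1,1,1,1,1,1,1,1,1,1,1,1,1,1,1,1,1,2).

From H_k ≅ ker(∂_k) / im(∂_{k+1}) we obtain:

  H_0: rank C_0 − rank ∂_1 = 9 − 8 = 1, and the invariant factors of ∂_1 are all 1, so H_0 ≅ Z.
  H_1: rank ker ∂_1 − rank ∂_2 = (27 − 8) − 18 = 1, and ∂_2 has invariant factor 2 > 1, so H_1 ≅ Z × Z/2.
  H_2: rank ker ∂_2 − rank ∂_3 = (18 − 18) − 0 = 0, and there is no ∂_3, so H_2 ≅ 0.

As a check, the Euler characteristic is 9 − 27 + 18 = 0, which agrees with 1 − 1 + 0 = 0.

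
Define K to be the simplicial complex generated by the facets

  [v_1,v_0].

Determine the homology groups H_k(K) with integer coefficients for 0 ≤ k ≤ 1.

Fix the vertex order v_0 < v_1 and write every simplex with vertices in increasing order. Then dim K = 1 and the simplices of K are:

  0-simplices (2): [v_0], [v_1]
  1-simplices (1): [v_0,v_1]

Hence C_0 ≅ Z^2, C_1 ≅ Z^1.

∂_1: C_1 → C_0 is given by ∂[p,q] = [q] − [p]. For instance
  ∂[v_0,v_1] = [v_1] − [v_0].
This gives a 2×1 integer matrix of rank 1; reducing to Smith normal form yields diagonal entries (1).

From H_k ≅ ker(∂_k) / im(∂_{k+1}) we obtain:

  H_0: rank C_0 − rank ∂_1 = 2 − 1 = 1, and the invariant factors of ∂_1 are all 1, so H_0 = Z.
  H_1: rank ker ∂_1 − rank ∂_2 = (1 − 1) − 0 = 0, and there is no ∂_2, so H_1 = 0.

As a check, the Euler characteristic is 2 − 1 = 1, which agrees with 1 − 0 = 1.

H_0 ≅ Z,  H_1 = 0.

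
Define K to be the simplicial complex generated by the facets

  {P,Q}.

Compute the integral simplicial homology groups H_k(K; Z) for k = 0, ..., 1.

We work with the vertex ordering P < Q. The simplices of K, each written with vertices in increasing order, are:

  0-simplices (2): P, Q
  1-simplices (1): PQ

giving chain groups C_0 ≅ Z^2, C_1 ≅ Z^1.

Boundary ∂_1: C_1 → C_0 is given by ∂[p,q] = [q] − [p].
The resulting 2×1 matrix has rank 1, and its Smith normal form has invariant factors (1).

Computing H_k = (kernel of ∂_k) / (image of ∂_{k+1}):

  H_0: rank C_0 − rank ∂_1 = 2 − 1 = 1, and the invariant factors of ∂_1 are all 1, so H_0 ≅ Z.
  H_1: rank ker ∂_1 − rank ∂_2 = (1 − 1) − 0 = 0, and there is no ∂_2, so H_1 ≅ 0.

(K is a triangulation of the 1-simplex.)

H_0 ≅ Z,  H_1 = 0.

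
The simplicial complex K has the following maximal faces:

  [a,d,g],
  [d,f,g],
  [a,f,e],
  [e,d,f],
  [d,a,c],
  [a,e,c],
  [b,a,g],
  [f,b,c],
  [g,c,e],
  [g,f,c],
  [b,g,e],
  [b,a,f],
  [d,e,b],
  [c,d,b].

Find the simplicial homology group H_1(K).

Order the vertices as a < b < c < d < e < f < g. Listing each simplex with vertices in this order, K has dimension 2 with simplices:

  0-simplices (7): a, b, c, d, e, f, g
  1-simplices (21): ab, ac, ad, ae, af, ag, bc, bd, be, bf, bg, cd, ce, cf, cg, de, df, dg, ef, eg, fg
  2-simplices (14): abf, abg, acd, ace, adg, aef, bcd, bcf, bde, beg, ceg, cfg, def, dfg

Hence C_0 ≅ Z^7, C_1 ≅ Z^21, C_2 ≅ Z^14.

Boundary ∂_1: C_1 → C_0 sends each edge [p,q] (with p < q) to q − p. For instance
  ∂bf = f − b.
The 7×21 boundary matrix has rank 6 and Smith normal form diag(1,1,1,1,1,1).

∂_2: C_2 → C_1 maps a triangle to the signed sum of its edges. For instance
  ∂def = ef − df + de,
  ∂abf = bf − af + ab.
The resulting 21×14 matrix has rank 13, and its Smith normal form has invariant factors (1,1,1,1,1,1,1,1,1,1,1,1,1).

Computing H_k = (kernel of ∂_k) / (image of ∂_{k+1}):

  H_1: rank ker ∂_1 − rank ∂_2 = (21 − 6) − 13 = 2, and the invariant factors of ∂_2 are all 1, so H_1 = Z^2.

(K is a triangulation of the torus T^2.)

H_1 ≅ Z^2.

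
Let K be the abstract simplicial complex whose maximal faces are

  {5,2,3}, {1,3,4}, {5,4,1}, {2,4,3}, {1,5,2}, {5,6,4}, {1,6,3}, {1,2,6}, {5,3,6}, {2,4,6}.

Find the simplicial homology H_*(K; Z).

Take the total order 1 < 2 < 3 < 4 < 5 < 6 on the vertex set. Then K (dimension 2) consists of the simplices:

  0-simplices (6): [1], [2], [3], [4], [5], [6]
  1-simplices (15): [1,2], [1,3], [1,4], [1,5], [1,6], [2,3], [2,4], [2,5], [2,6], [3,4], [3,5], [3,6], [4,5], [4,6], [5,6]
  2-simplices (10): [1,2,5], [1,2,6], [1,3,4], [1,3,6], [1,4,5], [2,3,4], [2,3,5], [2,4,6], [3,5,6], [4,5,6]

so the chain groups are C_0 ≅ Z^6, C_1 ≅ Z^15, C_2 ≅ Z^10.

∂_1: C_1 → C_0 is given by ∂[p,q] = [q] − [p]. For instance
  ∂[1,4] = [4] − [1].
As a 6×15 matrix over Z this has rank 5, with invariant factors (1,1,1,1,1).

The boundary map ∂_2: C_2 → C_1 sends each 2-simplex [p,q,r] to [q,r] − [p,r] + [p,q]. For instance
  ∂[4,5,6] = [5,6] − [4,6] + [4,5],
  ∂[1,3,4] = [3,4] − [1,4] + [1,3].
The 15×10 boundary matrix has rank 10 and Smith normal form diag(1,1,1,1,1,1,1,1,1,2).

Computing H_k = (kernel of ∂_k) / (image of ∂_{k+1}):

  H_0: rank C_0 − rank ∂_1 = 6 − 5 = 1, and the invariant factors of ∂_1 are all 1, so H_0 ≅ Z.
  H_1: rank ker ∂_1 − rank ∂_2 = (15 − 5) − 10 = 0, and ∂_2 has invariant factor 2 > 1, so H_1 ≅ Z/2.
  H_2: rank ker ∂_2 − rank ∂_3 = (10 − 10) − 0 = 0, and there is no ∂_3, so H_2 ≅ 0.

H_0 ≅ Z,  H_1 ≅ Z/2,  H_2 = 0.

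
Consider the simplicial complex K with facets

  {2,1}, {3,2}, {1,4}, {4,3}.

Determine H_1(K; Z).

Fix the vertex order 1 < 2 < 3 < 4 and write every simplex with vertices in increasing order. Then dim K = 1 and the simplices of K are:

  0-simplices (4): [1], [2], [3], [4]
  1-simplices (4): [1,2], [1,4], [2,3], [3,4]

so the chain groups are C_0 ≅ Z^4, C_1 ≅ Z^4.

The boundary map ∂_1: C_1 → C_0 is given by ∂[p,q] = [q] − [p]. For instance
  ∂[3,4] = [4] − [3].
As a 4×4 matrix over Z this has rank 3, with invariant factors (1,1,1).

Now H_k = ker ∂_k / im ∂_{k+1}, so:

  H_1: rank ker ∂_1 − rank ∂_2 = (4 − 3) − 0 = 1, and there is no ∂_2, so H_1 ≅ Z.

H_1 ≅ Z.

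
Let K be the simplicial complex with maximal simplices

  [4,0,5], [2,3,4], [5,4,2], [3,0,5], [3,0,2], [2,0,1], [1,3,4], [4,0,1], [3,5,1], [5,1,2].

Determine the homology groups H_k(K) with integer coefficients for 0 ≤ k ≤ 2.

K has 6 vertices, 15 edges, 10 triangles.
rank ∂_0 = 0, rank ∂_1 = 5 ⇒ b_0 = 6 − 0 − 5 = 1; all invariant factors of ∂_1 are 1 so no torsion. So H_0 ≅ Z.
rank ∂_1 = 5, rank ∂_2 = 10 ⇒ b_1 = 15 − 5 − 10 = 0; ∂_2 has invariant factor(s) [2] giving torsion. So H_1 ≅ Z_2.
rank ∂_2 = 10, rank ∂_3 = 0 ⇒ b_2 = 10 − 10 − 0 = 0. So H_2 ≅ 0.

H_0 = Z,  H_1 = Z_2,  H_2 = 0.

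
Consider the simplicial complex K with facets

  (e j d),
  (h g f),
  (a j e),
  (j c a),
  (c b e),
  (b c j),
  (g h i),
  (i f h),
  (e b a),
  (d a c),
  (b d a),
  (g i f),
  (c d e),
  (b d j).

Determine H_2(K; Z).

H_2 ≅ Z.

K has 10 vertices, 21 edges, 14 triangles.
rank ∂_2 = 13, rank ∂_3 = 0 ⇒ b_2 = 14 − 13 − 0 = 1. So H_2 ≅ Z.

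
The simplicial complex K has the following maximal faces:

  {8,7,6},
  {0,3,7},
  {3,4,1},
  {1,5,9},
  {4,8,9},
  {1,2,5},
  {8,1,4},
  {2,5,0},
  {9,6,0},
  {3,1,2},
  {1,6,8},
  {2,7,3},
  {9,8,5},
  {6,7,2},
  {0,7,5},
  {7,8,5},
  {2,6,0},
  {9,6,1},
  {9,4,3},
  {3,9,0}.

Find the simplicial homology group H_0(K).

H_0 ≅ Z.

Fix the vertex order 0 < 1 < 2 < 3 < 4 < 5 < 6 < 7 < 8 < 9 and write every simplex with vertices in increasing order. Then dim K = 2 and the simplices of K are:

  0-simplices (10): [0], [1], [2], [3], [4], [5], [6], [7], [8], [9]
  1-simplices (30): (30 of them)
  2-simplices (20): (20 of them)

giving chain groups C_0 ≅ Z^10, C_1 ≅ Z^30, C_2 ≅ Z^20.

The boundary map ∂_1: C_1 → C_0 maps an edge to its endpoints' difference, ∂[p,q] = q − p.
The 10×30 boundary matrix has rank 9 and Smith normal form diag(1,1,1,1,1,1,1,1,1).

∂_2: C_2 → C_1 maps a triangle to the signed sum of its edges. For instance
  ∂[1,6,9] = [6,9] − [1,9] + [1,6],
  ∂[0,3,7] = [3,7] − [0,7] + [0,3].
This gives a 30×20 integer matrix of rank 20; reducing to Smith normal form yields diagonal entries (1,1,1,1,1,1,1,1,1,1,1,1,1,1,1,1,1,1,1,2).

Reading off H_k = ker ∂_k / im ∂_{k+1}:

  H_0: rank C_0 − rank ∂_1 = 10 − 9 = 1, and the invariant factors of ∂_1 are all 1, so H_0 ≅ Z.

(K is a triangulation of the Klein bottle.)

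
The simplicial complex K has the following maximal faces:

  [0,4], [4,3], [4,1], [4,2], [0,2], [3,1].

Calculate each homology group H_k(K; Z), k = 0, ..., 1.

H_0 ≅ Z,  H_1 ≅ Z^2.

Fix the vertex order 0 < 1 < 2 < 3 < 4 and write every simplex with vertices in increasing order. Then dim K = 1 and the simplices of K are:

  0-simplices (5): [0], [1], [2], [3], [4]
  1-simplices (6): [0,2], [0,4], [1,3], [1,4], [2,4], [3,4]

Hence C_0 ≅ Z^5, C_1 ≅ Z^6.

∂_1: C_1 → C_0 is given by ∂[p,q] = [q] − [p]. For instance
  ∂[0,4] = [4] − [0].
The 5×6 boundary matrix has rank 4 and Smith normal form diag(1,1,1,1).

Reading off H_k = ker ∂_k / im ∂_{k+1}:

  H_0: rank C_0 − rank ∂_1 = 5 − 4 = 1, and the invariant factors of ∂_1 are all 1, so H_0 = Z.
  H_1: rank ker ∂_1 − rank ∂_2 = (6 − 4) − 0 = 2, and there is no ∂_2, so H_1 = Z^2.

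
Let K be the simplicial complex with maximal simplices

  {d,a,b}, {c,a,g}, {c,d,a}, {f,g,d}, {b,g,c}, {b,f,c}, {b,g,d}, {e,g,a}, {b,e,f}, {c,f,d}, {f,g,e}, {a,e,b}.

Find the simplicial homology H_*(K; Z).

H_0 = Z,  H_1 = Z/2,  H_2 = 0.

Order the vertices as a < b < c < d < e < f < g. Listing each simplex with vertices in this order, K has dimension 2 with simplices:

  0-simplices (7): a, b, c, d, e, f, g
  1-simplices (18): ab, ac, ad, ae, ag, bc, bd, be, bf, bg, cd, cf, cg, df, dg, ef, eg, fg
  2-simplices (12): abd, abe, acd, acg, aeg, bcf, bcg, bdg, bef, cdf, dfg, efg

giving chain groups C_0 ≅ Z^7, C_1 ≅ Z^18, C_2 ≅ Z^12.

Boundary ∂_1: C_1 → C_0 maps an edge to its endpoints' difference, ∂[p,q] = q − p. For instance
  ∂ab = b − a.
This gives a 7×18 integer matrix of rank 6; reducing to Smith normal form yields diagonal entries (1,1,1,1,1,1).

Boundary ∂_2: C_2 → C_1 acts by ∂[p,q,r] = [q,r] − [p,r] + [p,q]. For instance
  ∂cdf = df − cf + cd,
  ∂efg = fg − eg + ef.
The resulting 18×12 matrix has rank 12, and its Smith normal form has invariant factors (1,1,1,1,1,1,1,1,1,1,1,2).

Now H_k = ker ∂_k / im ∂_{k+1}, so:

  H_0: rank C_0 − rank ∂_1 = 7 − 6 = 1, and the invariant factors of ∂_1 are all 1, so H_0 ≅ Z.
  H_1: rank ker ∂_1 − rank ∂_2 = (18 − 6) − 12 = 0, and ∂_2 has invariant factor 2 > 1, so H_1 ≅ Z/2.
  H_2: rank ker ∂_2 − rank ∂_3 = (12 − 12) − 0 = 0, and there is no ∂_3, so H_2 ≅ 0.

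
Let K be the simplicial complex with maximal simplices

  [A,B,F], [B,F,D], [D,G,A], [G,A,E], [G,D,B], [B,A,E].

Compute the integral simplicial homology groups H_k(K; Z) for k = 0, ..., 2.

H_0 ≅ Z,  H_1 ≅ Z,  H_2 = 0.

Order the vertices as A < B < D < E < F < G. Listing each simplex with vertices in this order, K has dimension 2 with simplices:

  0-simplices (6): A, B, D, E, F, G
  1-simplices (12): AB, AD, AE, AF, AG, BD, BE, BF, BG, DF, DG, EG
  2-simplices (6): ABE, ABF, ADG, AEG, BDF, BDG

Hence C_0 ≅ Z^6, C_1 ≅ Z^12, C_2 ≅ Z^6.

The boundary map ∂_1: C_1 → C_0 maps an edge to its endpoints' difference, ∂[p,q] = q − p.
The 6×12 boundary matrix has rank 5 and Smith normal form diag(1,1,1,1,1).

The boundary map ∂_2: C_2 → C_1 sends each 2-simplex [p,q,r] to [q,r] − [p,r] + [p,q]. For instance
  ∂AEG = EG − AG + AE,
  ∂BDF = DF − BF + BD.
This gives a 12×6 integer matrix of rank 6; reducing to Smith normal form yields diagonal entries (1,1,1,1,1,1).

Now H_k = ker ∂_k / im ∂_{k+1}, so:

  H_0: rank C_0 − rank ∂_1 = 6 − 5 = 1, and the invariant factors of ∂_1 are all 1, so H_0 ≅ Z.
  H_1: rank ker ∂_1 − rank ∂_2 = (12 − 5) − 6 = 1, and the invariant factors of ∂_2 are all 1, so H_1 ≅ Z.
  H_2: rank ker ∂_2 − rank ∂_3 = (6 − 6) − 0 = 0, and there is no ∂_3, so H_2 ≅ 0.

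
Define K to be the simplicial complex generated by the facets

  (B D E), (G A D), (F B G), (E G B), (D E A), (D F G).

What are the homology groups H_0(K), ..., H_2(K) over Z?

H_0 = Z,  H_1 = Z,  H_2 = 0.

Fix the vertex order A < B < D < E < F < G and write every simplex with vertices in increasing order. Then dim K = 2 and the simplices of K are:

  0-simplices (6): A, B, D, E, F, G
  1-simplices (12): AD, AE, AG, BD, BE, BF, BG, DE, DF, DG, EG, FG
  2-simplices (6): ADE, ADG, BDE, BEG, BFG, DFG

Hence C_0 ≅ Z^6, C_1 ≅ Z^12, C_2 ≅ Z^6.

The boundary map ∂_1: C_1 → C_0 sends each edge [p,q] (with p < q) to q − p. For instance
  ∂BE = E − B.
As a 6×12 matrix over Z this has rank 5, with invariant factors (1,1,1,1,1).

Boundary ∂_2: C_2 → C_1 maps a triangle to the signed sum of its edges. For instance
  ∂BDE = DE − BE + BD,
  ∂ADG = DG − AG + AD.
As a 12×6 matrix over Z this has rank 6, with invariant factors (1,1,1,1,1,1).

Now H_k = ker ∂_k / im ∂_{k+1}, so:

  H_0: rank C_0 − rank ∂_1 = 6 − 5 = 1, and the invariant factors of ∂_1 are all 1, so H_0 = Z.
  H_1: rank ker ∂_1 − rank ∂_2 = (12 − 5) − 6 = 1, and the invariant factors of ∂_2 are all 1, so H_1 = Z.
  H_2: rank ker ∂_2 − rank ∂_3 = (6 − 6) − 0 = 0, and there is no ∂_3, so H_2 = 0.

As a check, the Euler characteristic is 6 − 12 + 6 = 0, which agrees with 1 − 1 + 0 = 0.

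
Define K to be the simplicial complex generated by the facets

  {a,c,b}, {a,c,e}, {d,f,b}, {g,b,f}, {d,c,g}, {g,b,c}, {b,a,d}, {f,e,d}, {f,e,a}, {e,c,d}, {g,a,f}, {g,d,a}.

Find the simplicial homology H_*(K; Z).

We work with the vertex ordering a < b < c < d < e < f < g. The simplices of K, each written with vertices in increasing order, are:

  0-simplices (7): a, b, c, d, e, f, g
  1-simplices (18): ab, ac, ad, ae, af, ag, bc, bd, bf, bg, cd, ce, cg, de, df, dg, ef, fg
  2-simplices (12): abc, abd, ace, adg, aef, afg, bcg, bdf, bfg, cde, cdg, def

Hence C_0 ≅ Z^7, C_1 ≅ Z^18, C_2 ≅ Z^12.

∂_1: C_1 → C_0 maps an edge to its endpoints' difference, ∂[p,q] = q − p. For instance
  ∂ac = c − a.
The 7×18 boundary matrix has rank 6 and Smith normal form diag(1,1,1,1,1,1).

∂_2: C_2 → C_1 maps a triangle to the signed sum of its edges. For instance
  ∂cdg = dg − cg + cd,
  ∂abc = bc − ac + ab.
As a 18×12 matrix over Z this has rank 12, with invariant factors (1,1,1,1,1,1,1,1,1,1,1,2).

From H_k ≅ ker(∂_k) / im(∂_{k+1}) we obtain:

  H_0: rank C_0 − rank ∂_1 = 7 − 6 = 1, and the invariant factors of ∂_1 are all 1, so H_0 ≅ Z.
  H_1: rank ker ∂_1 − rank ∂_2 = (18 − 6) − 12 = 0, and ∂_2 has invariant factor 2 > 1, so H_1 ≅ Z/2.
  H_2: rank ker ∂_2 − rank ∂_3 = (12 − 12) − 0 = 0, and there is no ∂_3, so H_2 ≅ 0.

H_0 = Z,  H_1 = Z/2,  H_2 = 0.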